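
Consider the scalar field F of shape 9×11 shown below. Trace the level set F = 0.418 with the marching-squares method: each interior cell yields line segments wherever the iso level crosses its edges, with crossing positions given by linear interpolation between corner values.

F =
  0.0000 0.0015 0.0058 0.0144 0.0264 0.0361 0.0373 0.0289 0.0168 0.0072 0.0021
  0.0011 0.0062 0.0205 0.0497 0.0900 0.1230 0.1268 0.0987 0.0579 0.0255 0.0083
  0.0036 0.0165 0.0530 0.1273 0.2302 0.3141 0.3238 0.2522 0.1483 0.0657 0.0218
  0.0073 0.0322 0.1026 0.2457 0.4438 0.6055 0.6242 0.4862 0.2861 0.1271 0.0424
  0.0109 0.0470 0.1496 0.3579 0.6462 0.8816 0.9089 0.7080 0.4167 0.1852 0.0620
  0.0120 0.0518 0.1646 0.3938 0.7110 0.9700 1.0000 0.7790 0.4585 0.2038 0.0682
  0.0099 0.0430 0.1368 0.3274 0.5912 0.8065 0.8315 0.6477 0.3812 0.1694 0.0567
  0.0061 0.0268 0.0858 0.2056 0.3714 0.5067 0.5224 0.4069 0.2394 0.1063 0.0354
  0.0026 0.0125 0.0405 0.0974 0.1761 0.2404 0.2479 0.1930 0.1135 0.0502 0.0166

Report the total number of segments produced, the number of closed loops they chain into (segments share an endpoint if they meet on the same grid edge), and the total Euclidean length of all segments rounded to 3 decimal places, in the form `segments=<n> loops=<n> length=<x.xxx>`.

cell (2,3): code 0100 → (2.879,4.000)–(3.000,3.870)
cell (2,4): code 1100 → (2.357,5.000)–(2.879,4.000)
cell (2,5): code 1100 → (2.314,6.000)–(2.357,5.000)
cell (2,6): code 1100 → (2.709,7.000)–(2.314,6.000)
cell (2,7): code 1000 → (3.000,7.341)–(2.709,7.000)
cell (3,3): code 0110 → (3.000,3.870)–(4.000,3.208)
cell (3,7): code 1001 → (4.000,7.996)–(3.000,7.341)
cell (4,3): code 0110 → (4.000,3.208)–(5.000,3.076)
cell (4,7): code 1101 → (4.031,8.000)–(4.000,7.996)
cell (4,8): code 1000 → (5.000,8.159)–(4.031,8.000)
cell (5,3): code 0110 → (5.000,3.076)–(6.000,3.343)
cell (5,7): code 1011 → (6.000,7.862)–(5.524,8.000)
cell (5,8): code 0001 → (5.524,8.000)–(5.000,8.159)
cell (6,3): code 0010 → (6.000,3.343)–(6.788,4.000)
cell (6,4): code 0111 → (6.788,4.000)–(7.000,4.344)
cell (6,6): code 1011 → (7.000,6.904)–(6.954,7.000)
cell (6,7): code 0001 → (6.954,7.000)–(6.000,7.862)
cell (7,4): code 0010 → (7.000,4.344)–(7.333,5.000)
cell (7,5): code 0011 → (7.333,5.000)–(7.380,6.000)
cell (7,6): code 0001 → (7.380,6.000)–(7.000,6.904)
total: 20 segments, chained into 1 closed loop(s), length Σ = 15.864361

segments=20 loops=1 length=15.864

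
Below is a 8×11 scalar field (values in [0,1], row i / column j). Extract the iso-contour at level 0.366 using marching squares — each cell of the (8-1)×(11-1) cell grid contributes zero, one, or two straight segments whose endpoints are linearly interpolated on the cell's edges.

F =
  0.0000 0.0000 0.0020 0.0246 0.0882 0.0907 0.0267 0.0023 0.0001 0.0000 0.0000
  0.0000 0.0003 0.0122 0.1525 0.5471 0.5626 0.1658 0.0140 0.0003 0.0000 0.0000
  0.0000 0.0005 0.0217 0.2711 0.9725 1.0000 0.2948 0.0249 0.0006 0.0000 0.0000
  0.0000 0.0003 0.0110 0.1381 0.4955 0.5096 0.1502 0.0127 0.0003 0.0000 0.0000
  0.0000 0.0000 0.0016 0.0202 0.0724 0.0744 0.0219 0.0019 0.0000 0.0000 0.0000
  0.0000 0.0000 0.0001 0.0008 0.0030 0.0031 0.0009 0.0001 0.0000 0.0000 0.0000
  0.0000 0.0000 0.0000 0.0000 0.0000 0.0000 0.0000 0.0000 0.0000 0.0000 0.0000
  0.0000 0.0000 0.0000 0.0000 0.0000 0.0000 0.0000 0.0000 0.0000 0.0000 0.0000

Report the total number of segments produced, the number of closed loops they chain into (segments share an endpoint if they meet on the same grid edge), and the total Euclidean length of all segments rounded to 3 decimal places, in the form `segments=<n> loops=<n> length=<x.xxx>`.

cell (0,3): code 0100 → (0.605,4.000)–(1.000,3.541)
cell (0,4): code 1100 → (0.583,5.000)–(0.605,4.000)
cell (0,5): code 1000 → (1.000,5.495)–(0.583,5.000)
cell (1,3): code 0110 → (1.000,3.541)–(2.000,3.135)
cell (1,5): code 1001 → (2.000,5.899)–(1.000,5.495)
cell (2,3): code 0110 → (2.000,3.135)–(3.000,3.638)
cell (2,5): code 1001 → (3.000,5.400)–(2.000,5.899)
cell (3,3): code 0010 → (3.000,3.638)–(3.306,4.000)
cell (3,4): code 0011 → (3.306,4.000)–(3.330,5.000)
cell (3,5): code 0001 → (3.330,5.000)–(3.000,5.400)
total: 10 segments, chained into 1 closed loop(s), length Σ = 8.640096

segments=10 loops=1 length=8.640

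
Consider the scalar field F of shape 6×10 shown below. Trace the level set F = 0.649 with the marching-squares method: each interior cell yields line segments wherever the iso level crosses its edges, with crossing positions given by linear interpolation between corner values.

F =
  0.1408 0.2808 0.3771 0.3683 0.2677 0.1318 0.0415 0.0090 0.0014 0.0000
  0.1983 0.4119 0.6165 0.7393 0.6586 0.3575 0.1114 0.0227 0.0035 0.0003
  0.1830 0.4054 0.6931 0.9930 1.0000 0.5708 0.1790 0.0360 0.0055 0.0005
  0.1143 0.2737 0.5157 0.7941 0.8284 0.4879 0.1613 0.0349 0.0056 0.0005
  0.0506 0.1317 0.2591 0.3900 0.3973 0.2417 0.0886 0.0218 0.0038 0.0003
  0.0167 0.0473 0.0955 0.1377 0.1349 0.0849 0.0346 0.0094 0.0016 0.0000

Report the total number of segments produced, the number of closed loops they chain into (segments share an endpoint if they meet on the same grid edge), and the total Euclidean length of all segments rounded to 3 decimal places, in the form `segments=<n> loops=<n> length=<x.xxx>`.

cell (0,2): code 0100 → (0.757,3.000)–(1.000,2.265)
cell (0,3): code 1100 → (0.975,4.000)–(0.757,3.000)
cell (0,4): code 1000 → (1.000,4.032)–(0.975,4.000)
cell (1,1): code 0100 → (1.424,2.000)–(2.000,1.847)
cell (1,2): code 1110 → (1.000,2.265)–(1.424,2.000)
cell (1,4): code 1001 → (2.000,4.818)–(1.000,4.032)
cell (2,1): code 0010 → (2.000,1.847)–(2.249,2.000)
cell (2,2): code 0111 → (2.249,2.000)–(3.000,2.479)
cell (2,4): code 1001 → (3.000,4.527)–(2.000,4.818)
cell (3,2): code 0010 → (3.000,2.479)–(3.359,3.000)
cell (3,3): code 0011 → (3.359,3.000)–(3.416,4.000)
cell (3,4): code 0001 → (3.416,4.000)–(3.000,4.527)
total: 12 segments, chained into 1 closed loop(s), length Σ = 8.736632

segments=12 loops=1 length=8.737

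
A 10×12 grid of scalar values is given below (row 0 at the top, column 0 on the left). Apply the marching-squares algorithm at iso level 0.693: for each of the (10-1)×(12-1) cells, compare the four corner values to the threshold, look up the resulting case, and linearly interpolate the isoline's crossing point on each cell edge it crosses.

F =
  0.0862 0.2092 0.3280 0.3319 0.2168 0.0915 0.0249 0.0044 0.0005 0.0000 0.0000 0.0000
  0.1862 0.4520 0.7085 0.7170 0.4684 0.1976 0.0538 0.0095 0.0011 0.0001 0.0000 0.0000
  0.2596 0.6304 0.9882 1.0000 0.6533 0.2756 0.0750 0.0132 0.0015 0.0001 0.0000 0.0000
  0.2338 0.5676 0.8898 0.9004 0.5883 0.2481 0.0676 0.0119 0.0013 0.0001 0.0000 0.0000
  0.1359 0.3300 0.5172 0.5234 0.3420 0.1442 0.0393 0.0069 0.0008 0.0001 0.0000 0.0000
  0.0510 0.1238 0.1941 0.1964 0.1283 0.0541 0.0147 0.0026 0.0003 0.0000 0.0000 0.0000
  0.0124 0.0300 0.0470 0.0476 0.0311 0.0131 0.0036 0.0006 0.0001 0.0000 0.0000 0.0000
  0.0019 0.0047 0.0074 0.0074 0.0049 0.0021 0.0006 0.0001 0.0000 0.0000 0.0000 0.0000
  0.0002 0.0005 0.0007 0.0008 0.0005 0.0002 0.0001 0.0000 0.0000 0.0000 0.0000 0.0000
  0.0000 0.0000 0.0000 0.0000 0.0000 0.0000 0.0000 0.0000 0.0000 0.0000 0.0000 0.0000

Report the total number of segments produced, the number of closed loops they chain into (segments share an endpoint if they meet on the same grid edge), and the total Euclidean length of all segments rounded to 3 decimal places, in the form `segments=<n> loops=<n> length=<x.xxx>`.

cell (0,1): code 0100 → (0.959,2.000)–(1.000,1.940)
cell (0,2): code 1100 → (0.938,3.000)–(0.959,2.000)
cell (0,3): code 1000 → (1.000,3.097)–(0.938,3.000)
cell (1,1): code 0110 → (1.000,1.940)–(2.000,1.175)
cell (1,3): code 1001 → (2.000,3.885)–(1.000,3.097)
cell (2,1): code 0110 → (2.000,1.175)–(3.000,1.389)
cell (2,3): code 1001 → (3.000,3.665)–(2.000,3.885)
cell (3,1): code 0010 → (3.000,1.389)–(3.528,2.000)
cell (3,2): code 0011 → (3.528,2.000)–(3.550,3.000)
cell (3,3): code 0001 → (3.550,3.000)–(3.000,3.665)
total: 10 segments, chained into 1 closed loop(s), length Σ = 8.437842

segments=10 loops=1 length=8.438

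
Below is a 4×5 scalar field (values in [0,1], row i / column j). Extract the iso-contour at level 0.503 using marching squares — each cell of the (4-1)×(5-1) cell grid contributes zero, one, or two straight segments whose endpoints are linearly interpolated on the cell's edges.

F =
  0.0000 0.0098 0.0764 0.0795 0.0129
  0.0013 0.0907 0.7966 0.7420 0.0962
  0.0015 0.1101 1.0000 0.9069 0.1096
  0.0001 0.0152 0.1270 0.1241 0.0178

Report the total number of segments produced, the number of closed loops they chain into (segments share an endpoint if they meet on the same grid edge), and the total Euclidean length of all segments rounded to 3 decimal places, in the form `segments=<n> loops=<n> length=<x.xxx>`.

cell (0,1): code 0100 → (0.592,2.000)–(1.000,1.584)
cell (0,2): code 1100 → (0.639,3.000)–(0.592,2.000)
cell (0,3): code 1000 → (1.000,3.370)–(0.639,3.000)
cell (1,1): code 0110 → (1.000,1.584)–(2.000,1.442)
cell (1,3): code 1001 → (2.000,3.507)–(1.000,3.370)
cell (2,1): code 0010 → (2.000,1.442)–(2.569,2.000)
cell (2,2): code 0011 → (2.569,2.000)–(2.516,3.000)
cell (2,3): code 0001 → (2.516,3.000)–(2.000,3.507)
total: 8 segments, chained into 1 closed loop(s), length Σ = 6.641712

segments=8 loops=1 length=6.642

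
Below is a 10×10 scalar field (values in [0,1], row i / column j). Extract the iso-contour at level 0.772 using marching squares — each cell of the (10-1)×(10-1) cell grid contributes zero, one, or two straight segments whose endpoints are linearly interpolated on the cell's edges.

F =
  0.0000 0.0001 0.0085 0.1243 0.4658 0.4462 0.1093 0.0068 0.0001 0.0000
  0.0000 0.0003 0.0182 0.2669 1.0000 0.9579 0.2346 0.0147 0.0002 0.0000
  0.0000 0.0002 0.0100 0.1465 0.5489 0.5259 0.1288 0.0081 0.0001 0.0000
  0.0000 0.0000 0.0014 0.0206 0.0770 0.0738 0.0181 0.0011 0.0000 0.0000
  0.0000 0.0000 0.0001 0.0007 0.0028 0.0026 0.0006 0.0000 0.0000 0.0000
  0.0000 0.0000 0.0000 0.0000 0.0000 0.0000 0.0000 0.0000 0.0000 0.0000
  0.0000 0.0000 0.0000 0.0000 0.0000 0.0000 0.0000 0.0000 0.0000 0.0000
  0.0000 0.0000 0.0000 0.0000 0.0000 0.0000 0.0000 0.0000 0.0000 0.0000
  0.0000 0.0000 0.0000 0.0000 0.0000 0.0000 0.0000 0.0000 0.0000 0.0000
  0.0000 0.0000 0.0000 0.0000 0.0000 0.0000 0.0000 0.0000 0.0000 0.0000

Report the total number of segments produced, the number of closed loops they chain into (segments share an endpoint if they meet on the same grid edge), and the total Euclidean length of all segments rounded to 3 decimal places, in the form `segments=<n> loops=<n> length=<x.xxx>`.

cell (0,3): code 0100 → (0.573,4.000)–(1.000,3.689)
cell (0,4): code 1100 → (0.637,5.000)–(0.573,4.000)
cell (0,5): code 1000 → (1.000,5.257)–(0.637,5.000)
cell (1,3): code 0010 → (1.000,3.689)–(1.505,4.000)
cell (1,4): code 0011 → (1.505,4.000)–(1.430,5.000)
cell (1,5): code 0001 → (1.430,5.000)–(1.000,5.257)
total: 6 segments, chained into 1 closed loop(s), length Σ = 4.072640

segments=6 loops=1 length=4.073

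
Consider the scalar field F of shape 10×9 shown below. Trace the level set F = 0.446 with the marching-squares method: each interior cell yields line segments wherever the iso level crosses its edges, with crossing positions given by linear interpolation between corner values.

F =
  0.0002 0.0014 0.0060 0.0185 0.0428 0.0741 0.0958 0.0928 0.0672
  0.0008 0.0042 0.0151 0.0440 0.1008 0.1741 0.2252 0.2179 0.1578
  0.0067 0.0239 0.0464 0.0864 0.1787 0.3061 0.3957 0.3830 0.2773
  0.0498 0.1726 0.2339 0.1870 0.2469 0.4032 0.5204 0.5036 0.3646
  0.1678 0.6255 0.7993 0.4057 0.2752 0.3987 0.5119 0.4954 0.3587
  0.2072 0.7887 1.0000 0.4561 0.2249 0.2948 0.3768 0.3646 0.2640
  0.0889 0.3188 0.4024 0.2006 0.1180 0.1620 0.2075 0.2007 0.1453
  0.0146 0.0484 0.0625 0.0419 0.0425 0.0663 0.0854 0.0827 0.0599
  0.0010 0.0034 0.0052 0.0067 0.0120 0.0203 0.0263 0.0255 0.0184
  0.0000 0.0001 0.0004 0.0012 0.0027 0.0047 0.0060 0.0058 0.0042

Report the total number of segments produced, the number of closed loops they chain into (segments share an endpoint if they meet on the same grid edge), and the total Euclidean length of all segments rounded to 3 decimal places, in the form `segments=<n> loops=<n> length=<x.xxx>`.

cell (2,5): code 0100 → (2.403,6.000)–(3.000,5.365)
cell (2,6): code 1100 → (2.522,7.000)–(2.403,6.000)
cell (2,7): code 1000 → (3.000,7.414)–(2.522,7.000)
cell (3,0): code 0100 → (3.604,1.000)–(4.000,0.608)
cell (3,1): code 1100 → (3.375,2.000)–(3.604,1.000)
cell (3,2): code 1000 → (4.000,2.898)–(3.375,2.000)
cell (3,5): code 0110 → (3.000,5.365)–(4.000,5.418)
cell (3,7): code 1001 → (4.000,7.361)–(3.000,7.414)
cell (4,0): code 0110 → (4.000,0.608)–(5.000,0.411)
cell (4,2): code 1101 → (4.800,3.000)–(4.000,2.898)
cell (4,3): code 1000 → (5.000,3.044)–(4.800,3.000)
cell (4,5): code 0010 → (4.000,5.418)–(4.488,6.000)
cell (4,6): code 0011 → (4.488,6.000)–(4.378,7.000)
cell (4,7): code 0001 → (4.378,7.000)–(4.000,7.361)
cell (5,0): code 0010 → (5.000,0.411)–(5.729,1.000)
cell (5,1): code 0011 → (5.729,1.000)–(5.927,2.000)
cell (5,2): code 0011 → (5.927,2.000)–(5.040,3.000)
cell (5,3): code 0001 → (5.040,3.000)–(5.000,3.044)
total: 18 segments, chained into 2 closed loop(s), length Σ = 14.862118

segments=18 loops=2 length=14.862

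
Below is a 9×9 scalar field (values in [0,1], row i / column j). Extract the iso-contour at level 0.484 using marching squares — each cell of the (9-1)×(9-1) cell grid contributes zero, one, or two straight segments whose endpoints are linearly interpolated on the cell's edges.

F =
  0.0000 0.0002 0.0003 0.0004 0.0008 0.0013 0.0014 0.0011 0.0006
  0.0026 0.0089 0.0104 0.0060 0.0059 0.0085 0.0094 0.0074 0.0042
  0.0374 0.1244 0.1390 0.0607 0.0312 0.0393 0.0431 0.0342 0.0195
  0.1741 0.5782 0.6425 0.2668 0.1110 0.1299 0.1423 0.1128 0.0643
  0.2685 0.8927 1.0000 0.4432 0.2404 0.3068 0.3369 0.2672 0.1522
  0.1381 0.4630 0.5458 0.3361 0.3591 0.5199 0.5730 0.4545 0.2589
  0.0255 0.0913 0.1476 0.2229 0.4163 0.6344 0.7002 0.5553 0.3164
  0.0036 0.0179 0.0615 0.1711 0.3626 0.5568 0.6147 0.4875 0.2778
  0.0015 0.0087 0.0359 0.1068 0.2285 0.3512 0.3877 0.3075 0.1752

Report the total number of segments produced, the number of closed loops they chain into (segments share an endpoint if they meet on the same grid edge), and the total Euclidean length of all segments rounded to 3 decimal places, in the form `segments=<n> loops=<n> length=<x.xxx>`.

segments=22 loops=2 length=16.935

cell (2,0): code 0100 → (2.792,1.000)–(3.000,0.767)
cell (2,1): code 1100 → (2.685,2.000)–(2.792,1.000)
cell (2,2): code 1000 → (3.000,2.422)–(2.685,2.000)
cell (3,0): code 0110 → (3.000,0.767)–(4.000,0.345)
cell (3,2): code 1001 → (4.000,2.927)–(3.000,2.422)
cell (4,0): code 0010 → (4.000,0.345)–(4.951,1.000)
cell (4,1): code 0111 → (4.951,1.000)–(5.000,1.254)
cell (4,2): code 1001 → (5.000,2.295)–(4.000,2.927)
cell (4,4): code 0100 → (4.832,5.000)–(5.000,4.777)
cell (4,5): code 1100 → (4.623,6.000)–(4.832,5.000)
cell (4,6): code 1000 → (5.000,6.751)–(4.623,6.000)
cell (5,1): code 0010 → (5.000,1.254)–(5.155,2.000)
cell (5,2): code 0001 → (5.155,2.000)–(5.000,2.295)
cell (5,4): code 0110 → (5.000,4.777)–(6.000,4.310)
cell (5,6): code 1101 → (5.293,7.000)–(5.000,6.751)
cell (5,7): code 1000 → (6.000,7.298)–(5.293,7.000)
cell (6,4): code 0110 → (6.000,4.310)–(7.000,4.625)
cell (6,7): code 1001 → (7.000,7.017)–(6.000,7.298)
cell (7,4): code 0010 → (7.000,4.625)–(7.354,5.000)
cell (7,5): code 0011 → (7.354,5.000)–(7.576,6.000)
cell (7,6): code 0011 → (7.576,6.000)–(7.019,7.000)
cell (7,7): code 0001 → (7.019,7.000)–(7.000,7.017)
total: 22 segments, chained into 2 closed loop(s), length Σ = 16.935174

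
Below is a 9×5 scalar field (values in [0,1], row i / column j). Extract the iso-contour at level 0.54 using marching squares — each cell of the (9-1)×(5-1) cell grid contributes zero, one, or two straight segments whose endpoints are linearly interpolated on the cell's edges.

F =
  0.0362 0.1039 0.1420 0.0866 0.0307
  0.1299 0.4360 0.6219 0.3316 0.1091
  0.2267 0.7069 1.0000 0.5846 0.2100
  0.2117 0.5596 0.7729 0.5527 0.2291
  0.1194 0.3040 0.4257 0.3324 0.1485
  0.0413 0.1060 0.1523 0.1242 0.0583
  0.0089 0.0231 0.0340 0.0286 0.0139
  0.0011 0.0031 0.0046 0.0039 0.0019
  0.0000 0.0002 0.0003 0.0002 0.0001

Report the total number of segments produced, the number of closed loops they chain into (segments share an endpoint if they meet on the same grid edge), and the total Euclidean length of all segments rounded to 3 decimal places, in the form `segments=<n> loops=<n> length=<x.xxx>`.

segments=12 loops=1 length=8.039

cell (0,1): code 0100 → (0.829,2.000)–(1.000,1.559)
cell (0,2): code 1000 → (1.000,2.282)–(0.829,2.000)
cell (1,0): code 0100 → (1.384,1.000)–(2.000,0.652)
cell (1,1): code 1110 → (1.000,1.559)–(1.384,1.000)
cell (1,2): code 1101 → (1.824,3.000)–(1.000,2.282)
cell (1,3): code 1000 → (2.000,3.119)–(1.824,3.000)
cell (2,0): code 0110 → (2.000,0.652)–(3.000,0.944)
cell (2,3): code 1001 → (3.000,3.039)–(2.000,3.119)
cell (3,0): code 0010 → (3.000,0.944)–(3.077,1.000)
cell (3,1): code 0011 → (3.077,1.000)–(3.671,2.000)
cell (3,2): code 0011 → (3.671,2.000)–(3.058,3.000)
cell (3,3): code 0001 → (3.058,3.000)–(3.000,3.039)
total: 12 segments, chained into 1 closed loop(s), length Σ = 8.039208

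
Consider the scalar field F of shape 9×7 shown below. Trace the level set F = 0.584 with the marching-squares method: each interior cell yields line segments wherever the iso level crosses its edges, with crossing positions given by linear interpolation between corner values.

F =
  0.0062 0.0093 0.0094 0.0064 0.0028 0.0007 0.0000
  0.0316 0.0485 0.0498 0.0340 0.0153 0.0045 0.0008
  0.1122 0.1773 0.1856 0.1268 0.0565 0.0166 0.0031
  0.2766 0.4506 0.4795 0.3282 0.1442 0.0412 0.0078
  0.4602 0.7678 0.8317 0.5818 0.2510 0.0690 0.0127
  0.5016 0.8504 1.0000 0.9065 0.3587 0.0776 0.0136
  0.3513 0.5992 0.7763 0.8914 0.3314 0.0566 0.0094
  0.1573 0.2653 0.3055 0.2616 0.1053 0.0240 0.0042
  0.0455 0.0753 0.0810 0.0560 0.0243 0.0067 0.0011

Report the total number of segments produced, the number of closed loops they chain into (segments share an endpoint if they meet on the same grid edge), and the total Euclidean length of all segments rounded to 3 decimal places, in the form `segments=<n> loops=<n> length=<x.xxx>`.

cell (3,0): code 0100 → (3.421,1.000)–(4.000,0.402)
cell (3,1): code 1100 → (3.297,2.000)–(3.421,1.000)
cell (3,2): code 1000 → (4.000,2.991)–(3.297,2.000)
cell (4,0): code 0110 → (4.000,0.402)–(5.000,0.236)
cell (4,2): code 1101 → (4.007,3.000)–(4.000,2.991)
cell (4,3): code 1000 → (5.000,3.589)–(4.007,3.000)
cell (5,0): code 0110 → (5.000,0.236)–(6.000,0.939)
cell (5,3): code 1001 → (6.000,3.549)–(5.000,3.589)
cell (6,0): code 0010 → (6.000,0.939)–(6.046,1.000)
cell (6,1): code 0011 → (6.046,1.000)–(6.408,2.000)
cell (6,2): code 0011 → (6.408,2.000)–(6.488,3.000)
cell (6,3): code 0001 → (6.488,3.000)–(6.000,3.549)
total: 12 segments, chained into 1 closed loop(s), length Σ = 10.335517

segments=12 loops=1 length=10.336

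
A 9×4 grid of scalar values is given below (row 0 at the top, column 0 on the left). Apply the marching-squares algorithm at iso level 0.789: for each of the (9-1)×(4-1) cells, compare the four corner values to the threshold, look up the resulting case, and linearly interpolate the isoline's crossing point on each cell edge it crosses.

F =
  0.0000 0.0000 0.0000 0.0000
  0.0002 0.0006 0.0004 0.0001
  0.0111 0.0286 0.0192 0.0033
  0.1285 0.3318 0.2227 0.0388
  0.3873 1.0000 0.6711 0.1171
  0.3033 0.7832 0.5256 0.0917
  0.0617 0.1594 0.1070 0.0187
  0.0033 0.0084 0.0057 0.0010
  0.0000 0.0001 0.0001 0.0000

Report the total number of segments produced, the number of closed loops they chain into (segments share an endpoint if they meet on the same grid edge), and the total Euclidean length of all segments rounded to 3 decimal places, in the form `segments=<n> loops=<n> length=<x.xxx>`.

segments=4 loops=1 length=3.380

cell (3,0): code 0100 → (3.684,1.000)–(4.000,0.656)
cell (3,1): code 1000 → (4.000,1.642)–(3.684,1.000)
cell (4,0): code 0010 → (4.000,0.656)–(4.973,1.000)
cell (4,1): code 0001 → (4.973,1.000)–(4.000,1.642)
total: 4 segments, chained into 1 closed loop(s), length Σ = 3.380315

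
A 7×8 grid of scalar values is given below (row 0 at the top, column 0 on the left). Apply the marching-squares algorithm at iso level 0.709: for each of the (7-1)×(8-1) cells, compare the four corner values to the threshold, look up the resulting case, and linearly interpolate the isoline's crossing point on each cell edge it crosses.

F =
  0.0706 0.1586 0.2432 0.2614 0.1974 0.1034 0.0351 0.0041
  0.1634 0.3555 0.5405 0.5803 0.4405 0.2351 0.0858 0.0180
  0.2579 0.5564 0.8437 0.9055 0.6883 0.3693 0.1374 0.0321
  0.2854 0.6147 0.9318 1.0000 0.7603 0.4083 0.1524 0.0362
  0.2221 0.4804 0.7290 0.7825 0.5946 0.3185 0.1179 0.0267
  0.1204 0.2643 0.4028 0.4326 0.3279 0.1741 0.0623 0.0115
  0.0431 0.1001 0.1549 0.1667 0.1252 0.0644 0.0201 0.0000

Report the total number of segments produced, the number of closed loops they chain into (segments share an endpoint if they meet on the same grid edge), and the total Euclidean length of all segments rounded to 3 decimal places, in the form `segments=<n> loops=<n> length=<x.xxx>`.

cell (1,1): code 0100 → (1.556,2.000)–(2.000,1.531)
cell (1,2): code 1100 → (1.396,3.000)–(1.556,2.000)
cell (1,3): code 1000 → (2.000,3.905)–(1.396,3.000)
cell (2,1): code 0110 → (2.000,1.531)–(3.000,1.297)
cell (2,3): code 1101 → (2.287,4.000)–(2.000,3.905)
cell (2,4): code 1000 → (3.000,4.146)–(2.287,4.000)
cell (3,1): code 0110 → (3.000,1.297)–(4.000,1.920)
cell (3,3): code 1011 → (4.000,3.391)–(3.310,4.000)
cell (3,4): code 0001 → (3.310,4.000)–(3.000,4.146)
cell (4,1): code 0010 → (4.000,1.920)–(4.061,2.000)
cell (4,2): code 0011 → (4.061,2.000)–(4.210,3.000)
cell (4,3): code 0001 → (4.210,3.000)–(4.000,3.391)
total: 12 segments, chained into 1 closed loop(s), length Σ = 8.800234

segments=12 loops=1 length=8.800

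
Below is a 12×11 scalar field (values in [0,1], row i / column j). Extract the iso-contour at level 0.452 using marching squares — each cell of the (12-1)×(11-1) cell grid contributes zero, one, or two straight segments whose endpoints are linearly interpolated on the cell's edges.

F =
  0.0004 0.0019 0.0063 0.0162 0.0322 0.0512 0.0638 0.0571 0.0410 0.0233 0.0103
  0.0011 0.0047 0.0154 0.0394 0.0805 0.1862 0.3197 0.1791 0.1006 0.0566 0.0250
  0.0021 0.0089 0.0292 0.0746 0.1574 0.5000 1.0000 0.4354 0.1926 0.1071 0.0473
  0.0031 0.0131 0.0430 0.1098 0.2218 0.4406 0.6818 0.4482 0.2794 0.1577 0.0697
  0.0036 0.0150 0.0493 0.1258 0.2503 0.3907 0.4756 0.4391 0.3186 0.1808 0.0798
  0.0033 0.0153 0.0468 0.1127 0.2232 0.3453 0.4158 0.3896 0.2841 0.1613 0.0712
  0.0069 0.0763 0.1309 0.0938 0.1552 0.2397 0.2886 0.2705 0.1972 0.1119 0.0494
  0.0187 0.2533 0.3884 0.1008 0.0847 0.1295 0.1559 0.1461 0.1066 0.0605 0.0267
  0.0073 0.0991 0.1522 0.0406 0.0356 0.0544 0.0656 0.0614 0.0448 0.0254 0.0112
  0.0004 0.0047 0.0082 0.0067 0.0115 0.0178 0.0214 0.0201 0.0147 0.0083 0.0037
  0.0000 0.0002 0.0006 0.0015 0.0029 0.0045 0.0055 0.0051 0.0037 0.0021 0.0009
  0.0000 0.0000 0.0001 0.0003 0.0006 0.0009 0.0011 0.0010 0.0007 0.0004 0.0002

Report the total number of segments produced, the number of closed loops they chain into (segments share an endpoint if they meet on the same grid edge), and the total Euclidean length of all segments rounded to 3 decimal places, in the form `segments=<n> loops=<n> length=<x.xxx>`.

segments=10 loops=1 length=8.183

cell (1,4): code 0100 → (1.847,5.000)–(2.000,4.860)
cell (1,5): code 1100 → (1.194,6.000)–(1.847,5.000)
cell (1,6): code 1000 → (2.000,6.971)–(1.194,6.000)
cell (2,4): code 0010 → (2.000,4.860)–(2.808,5.000)
cell (2,5): code 0111 → (2.808,5.000)–(3.000,5.047)
cell (2,6): code 1001 → (3.000,6.984)–(2.000,6.971)
cell (3,5): code 0110 → (3.000,5.047)–(4.000,5.722)
cell (3,6): code 1001 → (4.000,6.647)–(3.000,6.984)
cell (4,5): code 0010 → (4.000,5.722)–(4.395,6.000)
cell (4,6): code 0001 → (4.395,6.000)–(4.000,6.647)
total: 10 segments, chained into 1 closed loop(s), length Σ = 8.182602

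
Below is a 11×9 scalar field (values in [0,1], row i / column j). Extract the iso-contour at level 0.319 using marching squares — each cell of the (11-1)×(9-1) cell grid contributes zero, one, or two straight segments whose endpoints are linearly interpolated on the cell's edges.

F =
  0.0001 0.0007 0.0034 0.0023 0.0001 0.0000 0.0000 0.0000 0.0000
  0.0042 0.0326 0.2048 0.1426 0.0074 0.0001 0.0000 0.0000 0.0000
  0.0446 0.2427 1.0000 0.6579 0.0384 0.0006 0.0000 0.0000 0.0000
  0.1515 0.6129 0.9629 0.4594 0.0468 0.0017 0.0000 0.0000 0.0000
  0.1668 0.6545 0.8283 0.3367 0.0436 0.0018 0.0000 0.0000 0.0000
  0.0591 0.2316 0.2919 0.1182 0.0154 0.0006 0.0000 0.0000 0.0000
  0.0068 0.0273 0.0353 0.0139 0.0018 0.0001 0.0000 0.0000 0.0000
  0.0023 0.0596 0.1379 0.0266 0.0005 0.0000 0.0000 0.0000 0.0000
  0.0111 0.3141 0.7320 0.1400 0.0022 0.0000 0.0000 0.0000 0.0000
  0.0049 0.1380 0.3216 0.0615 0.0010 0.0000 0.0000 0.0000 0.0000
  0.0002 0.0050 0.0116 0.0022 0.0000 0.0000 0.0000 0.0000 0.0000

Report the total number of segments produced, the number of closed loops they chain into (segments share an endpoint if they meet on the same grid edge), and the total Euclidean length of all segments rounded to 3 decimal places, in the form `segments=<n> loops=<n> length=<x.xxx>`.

segments=18 loops=2 length=15.745

cell (1,1): code 0100 → (1.144,2.000)–(2.000,1.101)
cell (1,2): code 1100 → (1.342,3.000)–(1.144,2.000)
cell (1,3): code 1000 → (2.000,3.547)–(1.342,3.000)
cell (2,0): code 0100 → (2.206,1.000)–(3.000,0.363)
cell (2,1): code 1110 → (2.000,1.101)–(2.206,1.000)
cell (2,3): code 1001 → (3.000,3.340)–(2.000,3.547)
cell (3,0): code 0110 → (3.000,0.363)–(4.000,0.312)
cell (3,3): code 1001 → (4.000,3.060)–(3.000,3.340)
cell (4,0): code 0010 → (4.000,0.312)–(4.793,1.000)
cell (4,1): code 0011 → (4.793,1.000)–(4.949,2.000)
cell (4,2): code 0011 → (4.949,2.000)–(4.081,3.000)
cell (4,3): code 0001 → (4.081,3.000)–(4.000,3.060)
cell (7,1): code 0100 → (7.305,2.000)–(8.000,1.012)
cell (7,2): code 1000 → (8.000,2.698)–(7.305,2.000)
cell (8,1): code 0110 → (8.000,1.012)–(9.000,1.986)
cell (8,2): code 1001 → (9.000,2.010)–(8.000,2.698)
cell (9,1): code 0010 → (9.000,1.986)–(9.008,2.000)
cell (9,2): code 0001 → (9.008,2.000)–(9.000,2.010)
total: 18 segments, chained into 2 closed loop(s), length Σ = 15.744918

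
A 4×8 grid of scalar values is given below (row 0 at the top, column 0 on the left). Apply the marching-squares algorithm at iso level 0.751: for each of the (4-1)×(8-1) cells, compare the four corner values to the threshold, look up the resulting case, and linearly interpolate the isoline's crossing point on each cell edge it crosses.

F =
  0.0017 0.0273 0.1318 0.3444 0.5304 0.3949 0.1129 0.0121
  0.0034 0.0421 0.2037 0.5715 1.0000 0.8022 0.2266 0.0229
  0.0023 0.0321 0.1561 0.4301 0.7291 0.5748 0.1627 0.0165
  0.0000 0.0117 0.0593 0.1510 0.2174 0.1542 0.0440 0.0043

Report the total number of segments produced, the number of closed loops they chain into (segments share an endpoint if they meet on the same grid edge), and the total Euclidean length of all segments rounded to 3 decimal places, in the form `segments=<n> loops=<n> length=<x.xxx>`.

cell (0,3): code 0100 → (0.470,4.000)–(1.000,3.419)
cell (0,4): code 1100 → (0.874,5.000)–(0.470,4.000)
cell (0,5): code 1000 → (1.000,5.089)–(0.874,5.000)
cell (1,3): code 0010 → (1.000,3.419)–(1.919,4.000)
cell (1,4): code 0011 → (1.919,4.000)–(1.225,5.000)
cell (1,5): code 0001 → (1.225,5.000)–(1.000,5.089)
total: 6 segments, chained into 1 closed loop(s), length Σ = 4.566129

segments=6 loops=1 length=4.566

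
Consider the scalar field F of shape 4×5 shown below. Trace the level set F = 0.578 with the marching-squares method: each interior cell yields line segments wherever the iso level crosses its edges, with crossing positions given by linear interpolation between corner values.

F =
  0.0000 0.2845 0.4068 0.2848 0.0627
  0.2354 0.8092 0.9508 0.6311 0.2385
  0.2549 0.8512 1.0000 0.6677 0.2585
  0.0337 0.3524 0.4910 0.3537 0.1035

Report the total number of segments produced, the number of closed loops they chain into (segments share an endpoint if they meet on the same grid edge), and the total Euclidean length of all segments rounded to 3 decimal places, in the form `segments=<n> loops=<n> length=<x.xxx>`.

segments=10 loops=1 length=8.220

cell (0,0): code 0100 → (0.559,1.000)–(1.000,0.597)
cell (0,1): code 1100 → (0.315,2.000)–(0.559,1.000)
cell (0,2): code 1100 → (0.847,3.000)–(0.315,2.000)
cell (0,3): code 1000 → (1.000,3.135)–(0.847,3.000)
cell (1,0): code 0110 → (1.000,0.597)–(2.000,0.542)
cell (1,3): code 1001 → (2.000,3.219)–(1.000,3.135)
cell (2,0): code 0010 → (2.000,0.542)–(2.548,1.000)
cell (2,1): code 0011 → (2.548,1.000)–(2.829,2.000)
cell (2,2): code 0011 → (2.829,2.000)–(2.286,3.000)
cell (2,3): code 0001 → (2.286,3.000)–(2.000,3.219)
total: 10 segments, chained into 1 closed loop(s), length Σ = 8.219862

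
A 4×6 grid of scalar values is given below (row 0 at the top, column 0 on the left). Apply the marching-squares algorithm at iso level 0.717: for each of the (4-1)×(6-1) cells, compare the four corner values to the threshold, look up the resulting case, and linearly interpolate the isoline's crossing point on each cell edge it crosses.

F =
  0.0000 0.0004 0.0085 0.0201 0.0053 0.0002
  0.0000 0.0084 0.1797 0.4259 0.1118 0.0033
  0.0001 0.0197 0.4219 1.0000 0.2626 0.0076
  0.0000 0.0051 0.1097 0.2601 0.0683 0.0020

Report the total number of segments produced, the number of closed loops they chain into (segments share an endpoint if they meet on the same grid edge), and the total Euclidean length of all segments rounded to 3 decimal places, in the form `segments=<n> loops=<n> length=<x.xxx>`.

segments=4 loops=1 length=2.483

cell (1,2): code 0100 → (1.507,3.000)–(2.000,2.510)
cell (1,3): code 1000 → (2.000,3.384)–(1.507,3.000)
cell (2,2): code 0010 → (2.000,2.510)–(2.382,3.000)
cell (2,3): code 0001 → (2.382,3.000)–(2.000,3.384)
total: 4 segments, chained into 1 closed loop(s), length Σ = 2.482520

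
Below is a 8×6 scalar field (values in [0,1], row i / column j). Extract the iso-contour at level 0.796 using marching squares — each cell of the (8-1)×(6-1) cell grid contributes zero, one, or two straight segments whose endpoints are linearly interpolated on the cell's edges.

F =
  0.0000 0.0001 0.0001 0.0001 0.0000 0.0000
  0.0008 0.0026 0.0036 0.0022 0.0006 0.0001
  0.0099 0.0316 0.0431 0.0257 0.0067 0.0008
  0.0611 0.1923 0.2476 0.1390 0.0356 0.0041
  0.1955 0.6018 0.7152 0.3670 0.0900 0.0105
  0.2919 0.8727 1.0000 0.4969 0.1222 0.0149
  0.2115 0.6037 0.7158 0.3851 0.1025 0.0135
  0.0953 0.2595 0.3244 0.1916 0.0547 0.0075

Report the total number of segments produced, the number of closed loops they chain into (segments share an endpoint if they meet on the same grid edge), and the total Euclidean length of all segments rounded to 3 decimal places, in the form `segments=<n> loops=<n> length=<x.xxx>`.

segments=6 loops=1 length=4.454

cell (4,0): code 0100 → (4.717,1.000)–(5.000,0.868)
cell (4,1): code 1100 → (4.284,2.000)–(4.717,1.000)
cell (4,2): code 1000 → (5.000,2.405)–(4.284,2.000)
cell (5,0): code 0010 → (5.000,0.868)–(5.285,1.000)
cell (5,1): code 0011 → (5.285,1.000)–(5.718,2.000)
cell (5,2): code 0001 → (5.718,2.000)–(5.000,2.405)
total: 6 segments, chained into 1 closed loop(s), length Σ = 4.453531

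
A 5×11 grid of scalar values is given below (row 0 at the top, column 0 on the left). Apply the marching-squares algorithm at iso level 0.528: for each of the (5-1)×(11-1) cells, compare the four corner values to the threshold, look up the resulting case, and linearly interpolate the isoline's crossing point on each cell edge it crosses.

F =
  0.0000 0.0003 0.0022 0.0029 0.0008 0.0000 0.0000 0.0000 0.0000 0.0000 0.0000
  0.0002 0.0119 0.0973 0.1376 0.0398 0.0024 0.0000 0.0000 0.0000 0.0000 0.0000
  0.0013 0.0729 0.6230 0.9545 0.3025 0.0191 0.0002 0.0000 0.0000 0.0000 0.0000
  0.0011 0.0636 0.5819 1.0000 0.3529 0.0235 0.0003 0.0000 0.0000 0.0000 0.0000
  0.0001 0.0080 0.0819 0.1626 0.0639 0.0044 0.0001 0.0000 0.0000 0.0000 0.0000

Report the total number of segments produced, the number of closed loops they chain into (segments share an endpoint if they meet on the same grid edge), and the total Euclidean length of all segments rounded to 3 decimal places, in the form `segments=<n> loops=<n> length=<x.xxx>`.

cell (1,1): code 0100 → (1.819,2.000)–(2.000,1.827)
cell (1,2): code 1100 → (1.478,3.000)–(1.819,2.000)
cell (1,3): code 1000 → (2.000,3.654)–(1.478,3.000)
cell (2,1): code 0110 → (2.000,1.827)–(3.000,1.896)
cell (2,3): code 1001 → (3.000,3.729)–(2.000,3.654)
cell (3,1): code 0010 → (3.000,1.896)–(3.108,2.000)
cell (3,2): code 0011 → (3.108,2.000)–(3.564,3.000)
cell (3,3): code 0001 → (3.564,3.000)–(3.000,3.729)
total: 8 segments, chained into 1 closed loop(s), length Σ = 6.319358

segments=8 loops=1 length=6.319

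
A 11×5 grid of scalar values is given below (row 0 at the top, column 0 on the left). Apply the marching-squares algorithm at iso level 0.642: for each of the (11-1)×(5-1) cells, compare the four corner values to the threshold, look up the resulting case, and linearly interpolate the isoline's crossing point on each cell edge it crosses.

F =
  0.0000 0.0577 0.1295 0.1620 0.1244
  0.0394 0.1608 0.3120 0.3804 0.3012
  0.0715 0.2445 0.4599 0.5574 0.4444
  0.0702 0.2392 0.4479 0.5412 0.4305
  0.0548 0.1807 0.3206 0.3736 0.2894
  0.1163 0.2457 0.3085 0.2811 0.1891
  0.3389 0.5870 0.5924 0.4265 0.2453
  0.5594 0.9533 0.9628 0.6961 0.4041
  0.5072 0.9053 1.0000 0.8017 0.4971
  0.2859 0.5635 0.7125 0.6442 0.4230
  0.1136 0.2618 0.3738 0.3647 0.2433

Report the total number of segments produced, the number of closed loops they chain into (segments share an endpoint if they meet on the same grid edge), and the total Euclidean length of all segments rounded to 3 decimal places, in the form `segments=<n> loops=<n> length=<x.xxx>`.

cell (6,0): code 0100 → (6.150,1.000)–(7.000,0.210)
cell (6,1): code 1100 → (6.134,2.000)–(6.150,1.000)
cell (6,2): code 1100 → (6.799,3.000)–(6.134,2.000)
cell (6,3): code 1000 → (7.000,3.185)–(6.799,3.000)
cell (7,0): code 0110 → (7.000,0.210)–(8.000,0.339)
cell (7,3): code 1001 → (8.000,3.524)–(7.000,3.185)
cell (8,0): code 0010 → (8.000,0.339)–(8.770,1.000)
cell (8,1): code 0111 → (8.770,1.000)–(9.000,1.527)
cell (8,3): code 1001 → (9.000,3.010)–(8.000,3.524)
cell (9,1): code 0010 → (9.000,1.527)–(9.208,2.000)
cell (9,2): code 0011 → (9.208,2.000)–(9.008,3.000)
cell (9,3): code 0001 → (9.008,3.000)–(9.000,3.010)
total: 12 segments, chained into 1 closed loop(s), length Σ = 9.963137

segments=12 loops=1 length=9.963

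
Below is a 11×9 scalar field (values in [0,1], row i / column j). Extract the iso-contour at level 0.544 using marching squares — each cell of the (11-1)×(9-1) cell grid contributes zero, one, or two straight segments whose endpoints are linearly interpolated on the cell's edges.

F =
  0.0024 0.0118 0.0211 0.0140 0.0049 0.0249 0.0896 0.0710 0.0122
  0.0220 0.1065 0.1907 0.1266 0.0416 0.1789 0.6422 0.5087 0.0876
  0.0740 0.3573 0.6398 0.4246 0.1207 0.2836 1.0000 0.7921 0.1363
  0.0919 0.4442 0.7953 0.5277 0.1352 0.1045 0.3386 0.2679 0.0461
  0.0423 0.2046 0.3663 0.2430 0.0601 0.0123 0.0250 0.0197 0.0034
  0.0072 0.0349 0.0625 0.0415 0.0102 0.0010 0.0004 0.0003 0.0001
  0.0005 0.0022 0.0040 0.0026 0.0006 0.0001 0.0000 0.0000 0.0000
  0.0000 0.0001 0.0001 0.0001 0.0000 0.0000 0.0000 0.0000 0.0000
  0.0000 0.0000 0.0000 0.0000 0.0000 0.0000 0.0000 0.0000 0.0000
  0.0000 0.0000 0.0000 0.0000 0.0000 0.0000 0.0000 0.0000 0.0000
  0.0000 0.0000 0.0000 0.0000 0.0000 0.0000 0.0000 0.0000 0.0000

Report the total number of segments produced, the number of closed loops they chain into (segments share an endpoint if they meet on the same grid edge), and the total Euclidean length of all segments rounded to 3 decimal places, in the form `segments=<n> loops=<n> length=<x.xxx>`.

segments=14 loops=2 length=11.043

cell (0,5): code 0100 → (0.822,6.000)–(1.000,5.788)
cell (0,6): code 1000 → (1.000,6.736)–(0.822,6.000)
cell (1,1): code 0100 → (1.787,2.000)–(2.000,1.661)
cell (1,2): code 1000 → (2.000,2.445)–(1.787,2.000)
cell (1,5): code 0110 → (1.000,5.788)–(2.000,5.363)
cell (1,6): code 1101 → (1.125,7.000)–(1.000,6.736)
cell (1,7): code 1000 → (2.000,7.378)–(1.125,7.000)
cell (2,1): code 0110 → (2.000,1.661)–(3.000,1.284)
cell (2,2): code 1001 → (3.000,2.939)–(2.000,2.445)
cell (2,5): code 0010 → (2.000,5.363)–(2.689,6.000)
cell (2,6): code 0011 → (2.689,6.000)–(2.473,7.000)
cell (2,7): code 0001 → (2.473,7.000)–(2.000,7.378)
cell (3,1): code 0010 → (3.000,1.284)–(3.586,2.000)
cell (3,2): code 0001 → (3.586,2.000)–(3.000,2.939)
total: 14 segments, chained into 2 closed loop(s), length Σ = 11.042934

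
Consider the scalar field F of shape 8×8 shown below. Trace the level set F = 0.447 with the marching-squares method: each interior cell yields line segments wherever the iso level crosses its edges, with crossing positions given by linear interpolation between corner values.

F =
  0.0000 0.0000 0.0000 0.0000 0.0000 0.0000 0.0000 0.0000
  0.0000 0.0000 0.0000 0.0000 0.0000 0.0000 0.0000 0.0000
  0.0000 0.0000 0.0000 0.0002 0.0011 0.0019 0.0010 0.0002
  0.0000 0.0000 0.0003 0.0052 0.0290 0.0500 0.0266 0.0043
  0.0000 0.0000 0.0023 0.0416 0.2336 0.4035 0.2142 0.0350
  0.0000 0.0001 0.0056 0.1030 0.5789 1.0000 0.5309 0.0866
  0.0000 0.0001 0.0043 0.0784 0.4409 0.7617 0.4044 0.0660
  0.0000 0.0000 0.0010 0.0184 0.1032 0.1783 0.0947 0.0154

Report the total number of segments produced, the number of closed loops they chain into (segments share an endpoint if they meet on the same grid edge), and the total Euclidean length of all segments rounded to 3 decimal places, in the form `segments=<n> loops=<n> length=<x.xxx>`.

segments=10 loops=1 length=7.378

cell (4,3): code 0100 → (4.618,4.000)–(5.000,3.723)
cell (4,4): code 1100 → (4.073,5.000)–(4.618,4.000)
cell (4,5): code 1100 → (4.735,6.000)–(4.073,5.000)
cell (4,6): code 1000 → (5.000,6.189)–(4.735,6.000)
cell (5,3): code 0010 → (5.000,3.723)–(5.956,4.000)
cell (5,4): code 0111 → (5.956,4.000)–(6.000,4.019)
cell (5,5): code 1011 → (6.000,5.881)–(5.663,6.000)
cell (5,6): code 0001 → (5.663,6.000)–(5.000,6.189)
cell (6,4): code 0010 → (6.000,4.019)–(6.539,5.000)
cell (6,5): code 0001 → (6.539,5.000)–(6.000,5.881)
total: 10 segments, chained into 1 closed loop(s), length Σ = 7.378018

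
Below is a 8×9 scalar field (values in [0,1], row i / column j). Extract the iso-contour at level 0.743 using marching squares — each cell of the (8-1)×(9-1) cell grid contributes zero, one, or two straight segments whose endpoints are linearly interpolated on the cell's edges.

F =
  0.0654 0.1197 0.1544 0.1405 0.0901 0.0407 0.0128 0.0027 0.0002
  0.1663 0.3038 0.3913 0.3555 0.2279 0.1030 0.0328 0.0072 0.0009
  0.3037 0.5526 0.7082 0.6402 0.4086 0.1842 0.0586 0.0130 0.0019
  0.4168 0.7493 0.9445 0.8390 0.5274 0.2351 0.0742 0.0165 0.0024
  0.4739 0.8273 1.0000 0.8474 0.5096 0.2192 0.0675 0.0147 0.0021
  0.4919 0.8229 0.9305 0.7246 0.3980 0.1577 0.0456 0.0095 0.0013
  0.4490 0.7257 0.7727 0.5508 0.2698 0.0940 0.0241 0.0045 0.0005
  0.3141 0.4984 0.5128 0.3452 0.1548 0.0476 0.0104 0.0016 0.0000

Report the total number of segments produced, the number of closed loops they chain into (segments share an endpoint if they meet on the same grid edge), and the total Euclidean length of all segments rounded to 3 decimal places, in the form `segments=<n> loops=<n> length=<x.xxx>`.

segments=14 loops=1 length=10.423

cell (2,0): code 0100 → (2.968,1.000)–(3.000,0.981)
cell (2,1): code 1100 → (2.147,2.000)–(2.968,1.000)
cell (2,2): code 1100 → (2.517,3.000)–(2.147,2.000)
cell (2,3): code 1000 → (3.000,3.308)–(2.517,3.000)
cell (3,0): code 0110 → (3.000,0.981)–(4.000,0.761)
cell (3,3): code 1001 → (4.000,3.309)–(3.000,3.308)
cell (4,0): code 0110 → (4.000,0.761)–(5.000,0.759)
cell (4,2): code 1011 → (5.000,2.911)–(4.850,3.000)
cell (4,3): code 0001 → (4.850,3.000)–(4.000,3.309)
cell (5,0): code 0010 → (5.000,0.759)–(5.822,1.000)
cell (5,1): code 0111 → (5.822,1.000)–(6.000,1.368)
cell (5,2): code 1001 → (6.000,2.134)–(5.000,2.911)
cell (6,1): code 0010 → (6.000,1.368)–(6.114,2.000)
cell (6,2): code 0001 → (6.114,2.000)–(6.000,2.134)
total: 14 segments, chained into 1 closed loop(s), length Σ = 10.422761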